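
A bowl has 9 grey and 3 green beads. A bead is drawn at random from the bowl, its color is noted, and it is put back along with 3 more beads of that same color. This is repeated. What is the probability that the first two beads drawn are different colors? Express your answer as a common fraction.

3/10

Either grey then green, or green then grey; after the first draw the total is 15.
P = (9/12)·(3/15) + (3/12)·(9/15) = 3/10 ≈ 0.3000.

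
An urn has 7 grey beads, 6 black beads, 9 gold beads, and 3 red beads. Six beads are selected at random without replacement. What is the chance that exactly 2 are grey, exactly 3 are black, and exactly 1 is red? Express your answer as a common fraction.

Unordered draws without replacement: count favorable combinations over C(25,6).
Favorable = C(7,2) · C(6,3) · C(9,0) · C(3,1) = 1260; total = C(25,6) = 177100.
P = 1260/177100 = 9/1265 ≈ 0.0071.

9/1265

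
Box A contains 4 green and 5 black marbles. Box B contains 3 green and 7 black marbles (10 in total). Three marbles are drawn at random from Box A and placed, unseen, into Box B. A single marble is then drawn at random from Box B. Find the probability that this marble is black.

2/3

Condition on how many of the transferred marbles are black (from Box A: 5 black of 9; then Box B has 13 total).
  0 black: C(5,0)C(4,3)/C(9,3) = 1/21; then P = 7/13
  1 black: C(5,1)C(4,2)/C(9,3) = 5/14; then P = 8/13
  2 black: C(5,2)C(4,1)/C(9,3) = 10/21; then P = 9/13
  3 black: C(5,3)C(4,0)/C(9,3) = 5/42; then P = 10/13
P(black from Box B) = 2/3 ≈ 0.6667.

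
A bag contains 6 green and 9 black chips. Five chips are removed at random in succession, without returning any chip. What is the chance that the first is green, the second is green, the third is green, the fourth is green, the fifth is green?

2/1001

Multiply the conditional probability of each draw in order, without replacement, so each draw removes one from its color and from the total.
P = (6/15) · (5/14) · (4/13) · (3/12) · (2/11) = 2/1001 ≈ 0.0020.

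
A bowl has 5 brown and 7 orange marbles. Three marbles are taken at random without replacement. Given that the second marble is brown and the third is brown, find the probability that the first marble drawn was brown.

P(first=brown and the second marble is brown and the third is brown) = (5/12)·(4/11)·(3/10) = 1/22.
P(E) = Σ over first color = 1/22 + 7/66 = 5/33.
By Bayes, P(first=brown | E) = 1/22 / 5/33 = 3/10 ≈ 0.3000.

3/10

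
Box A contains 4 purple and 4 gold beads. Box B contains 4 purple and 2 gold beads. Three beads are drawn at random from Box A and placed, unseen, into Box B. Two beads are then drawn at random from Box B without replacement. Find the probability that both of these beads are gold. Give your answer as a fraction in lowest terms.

65/504

Condition on how many of the transferred beads are gold (from Box A: 4 gold of 8; then Box B has 9 total).
  0 gold: C(4,0)C(4,3)/C(8,3) = 1/14; then P = C(2,2)/C(9,2) = 1/36
  1 gold: C(4,1)C(4,2)/C(8,3) = 3/7; then P = C(3,2)/C(9,2) = 1/12
  2 gold: C(4,2)C(4,1)/C(8,3) = 3/7; then P = C(4,2)/C(9,2) = 1/6
  3 gold: C(4,3)C(4,0)/C(8,3) = 1/14; then P = C(5,2)/C(9,2) = 5/18
P(both gold) = 65/504 ≈ 0.1290.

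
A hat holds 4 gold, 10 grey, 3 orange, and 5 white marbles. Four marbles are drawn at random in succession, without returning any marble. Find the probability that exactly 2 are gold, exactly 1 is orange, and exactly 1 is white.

18/1463

Unordered draws without replacement: count favorable combinations over C(22,4).
Favorable = C(4,2) · C(10,0) · C(3,1) · C(5,1) = 90; total = C(22,4) = 7315.
P = 90/7315 = 18/1463 ≈ 0.0123.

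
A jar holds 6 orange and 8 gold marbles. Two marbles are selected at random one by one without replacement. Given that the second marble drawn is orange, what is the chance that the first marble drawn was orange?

P(first=orange and the second marble drawn is orange) = (6/14)·(5/13) = 15/91.
P(the second marble drawn is orange) = Σ over first color = 15/91 + 24/91 = 3/7.
By Bayes, P(first=orange | the second marble drawn is orange) = 15/91 / 3/7 = 5/13 ≈ 0.3846.

5/13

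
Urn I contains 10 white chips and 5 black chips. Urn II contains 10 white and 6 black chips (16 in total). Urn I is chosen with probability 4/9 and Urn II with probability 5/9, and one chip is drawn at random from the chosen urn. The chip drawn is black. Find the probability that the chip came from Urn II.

P(black | Urn I) = 1/3; P(black | Urn II) = 3/8.
P(black) = 4/9·1/3 + 5/9·3/8 = 77/216.
By Bayes' rule, P(Urn II | black) = 5/24 / 77/216 = 45/77 ≈ 0.5844.

45/77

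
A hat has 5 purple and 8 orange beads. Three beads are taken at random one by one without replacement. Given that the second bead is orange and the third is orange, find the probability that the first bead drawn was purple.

P(first=purple and the second bead is orange and the third is orange) = (5/13)·(8/12)·(7/11) = 70/429.
P(E) = Σ over first color = 70/429 + 28/143 = 14/39.
By Bayes, P(first=purple | E) = 70/429 / 14/39 = 5/11 ≈ 0.4545.

5/11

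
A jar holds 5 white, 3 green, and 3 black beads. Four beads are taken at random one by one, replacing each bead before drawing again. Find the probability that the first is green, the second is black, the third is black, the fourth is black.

81/14641

Multiply the conditional probability of each draw in order, with replacement (the composition resets each draw).
P = (3/11) · (3/11) · (3/11) · (3/11) = 81/14641 ≈ 0.0055.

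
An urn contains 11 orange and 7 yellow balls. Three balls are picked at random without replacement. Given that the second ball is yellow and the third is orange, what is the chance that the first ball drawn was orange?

P(first=orange and the second ball is yellow and the third is orange) = (11/18)·(7/17)·(10/16) = 385/2448.
P(E) = Σ over first color = 385/2448 + 77/816 = 77/306.
By Bayes, P(first=orange | E) = 385/2448 / 77/306 = 5/8 ≈ 0.6250.

5/8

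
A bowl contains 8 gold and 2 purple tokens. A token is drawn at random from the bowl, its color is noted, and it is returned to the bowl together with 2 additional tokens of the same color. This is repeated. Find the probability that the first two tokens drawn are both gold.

2/3

After a gold draw the bowl holds 10 gold out of 12.
P = (8/10)·(10/12) = 2/3 ≈ 0.6667.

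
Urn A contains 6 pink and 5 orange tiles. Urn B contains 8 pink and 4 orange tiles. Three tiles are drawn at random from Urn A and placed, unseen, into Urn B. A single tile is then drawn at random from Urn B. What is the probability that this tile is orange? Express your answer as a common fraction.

Condition on how many of the transferred tiles are orange (from Urn A: 5 orange of 11; then Urn B has 15 total).
  0 orange: C(5,0)C(6,3)/C(11,3) = 4/33; then P = 4/15
  1 orange: C(5,1)C(6,2)/C(11,3) = 5/11; then P = 5/15
  2 orange: C(5,2)C(6,1)/C(11,3) = 4/11; then P = 6/15
  3 orange: C(5,3)C(6,0)/C(11,3) = 2/33; then P = 7/15
P(orange from Urn B) = 59/165 ≈ 0.3576.

59/165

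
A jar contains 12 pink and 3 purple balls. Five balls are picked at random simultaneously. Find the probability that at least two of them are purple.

22/91

Sum the hypergeometric tail for j = 2,…,3 purple balls.
Favorable = C(3,2)·C(12,3) + C(3,3)·C(12,2) = 726; total = C(15,5) = 3003.
P = 726/3003 = 22/91 ≈ 0.2418.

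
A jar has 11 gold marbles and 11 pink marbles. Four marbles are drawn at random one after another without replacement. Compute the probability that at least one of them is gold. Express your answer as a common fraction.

Use the complement: P(at least one gold) = 1 − P(no gold).
P(none) = C(11,4)/C(22,4) = 330/7315.
So P = 1 − 330/7315 = 127/133 ≈ 0.9549.

127/133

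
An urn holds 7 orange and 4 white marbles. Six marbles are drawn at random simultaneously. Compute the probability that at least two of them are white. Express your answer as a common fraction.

53/66

Sum the hypergeometric tail for j = 2,…,4 white marbles.
Favorable = C(4,2)·C(7,4) + C(4,3)·C(7,3) + C(4,4)·C(7,2) = 371; total = C(11,6) = 462.
P = 371/462 = 53/66 ≈ 0.8030.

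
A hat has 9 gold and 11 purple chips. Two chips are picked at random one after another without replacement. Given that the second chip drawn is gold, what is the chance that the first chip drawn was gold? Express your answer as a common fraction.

8/19

P(first=gold and the second chip drawn is gold) = (9/20)·(8/19) = 18/95.
P(the second chip drawn is gold) = Σ over first color = 18/95 + 99/380 = 9/20.
By Bayes, P(first=gold | the second chip drawn is gold) = 18/95 / 9/20 = 8/19 ≈ 0.4211.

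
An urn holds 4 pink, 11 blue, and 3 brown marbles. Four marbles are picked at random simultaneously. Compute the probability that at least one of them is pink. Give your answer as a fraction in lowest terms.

2059/3060

Use the complement: P(at least one pink) = 1 − P(no pink).
P(none) = C(14,4)/C(18,4) = 1001/3060.
So P = 1 − 1001/3060 = 2059/3060 ≈ 0.6729.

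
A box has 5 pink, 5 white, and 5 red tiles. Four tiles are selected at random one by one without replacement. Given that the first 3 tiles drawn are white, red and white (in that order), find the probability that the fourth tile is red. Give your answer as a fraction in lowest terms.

1/3

After removing 2 white, 1 red, the box has 4 red out of 12 remaining.
P(fourth is red | given) = 4/12 = 1/3 ≈ 0.3333.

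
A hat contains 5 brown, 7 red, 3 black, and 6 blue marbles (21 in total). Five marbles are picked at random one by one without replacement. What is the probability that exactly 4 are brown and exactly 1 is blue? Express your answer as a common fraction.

10/6783

Unordered draws without replacement: count favorable combinations over C(21,5).
Favorable = C(5,4) · C(7,0) · C(3,0) · C(6,1) = 30; total = C(21,5) = 20349.
P = 30/20349 = 10/6783 ≈ 0.0015.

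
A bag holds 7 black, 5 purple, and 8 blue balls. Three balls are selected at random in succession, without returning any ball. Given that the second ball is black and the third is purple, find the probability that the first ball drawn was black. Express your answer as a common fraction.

P(first=black and the second ball is black and the third is purple) = (7/20)·(6/19)·(5/18) = 7/228.
P(E) = Σ over first color = 7/228 + 7/342 + 7/171 = 7/76.
By Bayes, P(first=black | E) = 7/228 / 7/76 = 1/3 ≈ 0.3333.

1/3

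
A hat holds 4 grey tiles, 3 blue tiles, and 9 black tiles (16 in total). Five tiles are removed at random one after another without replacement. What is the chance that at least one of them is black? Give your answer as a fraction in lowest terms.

Use the complement: P(at least one black) = 1 − P(no black).
P(none) = C(7,5)/C(16,5) = 21/4368.
So P = 1 − 21/4368 = 207/208 ≈ 0.9952.

207/208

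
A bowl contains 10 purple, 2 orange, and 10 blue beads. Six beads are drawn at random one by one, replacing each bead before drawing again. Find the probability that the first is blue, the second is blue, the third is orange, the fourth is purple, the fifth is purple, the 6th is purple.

3125/1771561

Multiply the conditional probability of each draw in order, with replacement (the composition resets each draw).
P = (10/22) · (10/22) · (2/22) · (10/22) · (10/22) · (10/22) = 3125/1771561 ≈ 0.0018.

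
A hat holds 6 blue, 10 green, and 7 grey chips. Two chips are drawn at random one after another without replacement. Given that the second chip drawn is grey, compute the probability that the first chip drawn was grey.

P(first=grey and the second chip drawn is grey) = (7/23)·(6/22) = 21/253.
P(the second chip drawn is grey) = Σ over first color = 21/253 + 35/253 + 21/253 = 7/23.
By Bayes, P(first=grey | the second chip drawn is grey) = 21/253 / 7/23 = 3/11 ≈ 0.2727.

3/11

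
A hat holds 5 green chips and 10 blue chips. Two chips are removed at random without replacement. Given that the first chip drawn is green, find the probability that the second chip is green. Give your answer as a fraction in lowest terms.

2/7

After removing 1 green, the hat has 4 green out of 14 remaining.
P(second is green | given) = 4/14 = 2/7 ≈ 0.2857.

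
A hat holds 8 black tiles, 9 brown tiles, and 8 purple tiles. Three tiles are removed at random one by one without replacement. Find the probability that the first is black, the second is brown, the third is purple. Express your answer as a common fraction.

Multiply the conditional probability of each draw in order, without replacement, so each draw removes one from its color and from the total.
P = (8/25) · (9/24) · (8/23) = 24/575 ≈ 0.0417.

24/575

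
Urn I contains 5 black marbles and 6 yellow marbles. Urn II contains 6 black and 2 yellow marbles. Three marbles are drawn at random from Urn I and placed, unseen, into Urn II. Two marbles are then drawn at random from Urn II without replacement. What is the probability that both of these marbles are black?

261/605

Condition on how many of the transferred marbles are black (from Urn I: 5 black of 11; then Urn II has 11 total).
  0 black: C(5,0)C(6,3)/C(11,3) = 4/33; then P = C(6,2)/C(11,2) = 3/11
  1 black: C(5,1)C(6,2)/C(11,3) = 5/11; then P = C(7,2)/C(11,2) = 21/55
  2 black: C(5,2)C(6,1)/C(11,3) = 4/11; then P = C(8,2)/C(11,2) = 28/55
  3 black: C(5,3)C(6,0)/C(11,3) = 2/33; then P = C(9,2)/C(11,2) = 36/55
P(both black) = 261/605 ≈ 0.4314.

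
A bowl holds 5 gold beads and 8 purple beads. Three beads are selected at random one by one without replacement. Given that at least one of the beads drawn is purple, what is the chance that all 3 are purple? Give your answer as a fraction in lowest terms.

14/69

P(all 3 purple) = C(8,3)/C(13,3) = 28/143; P(at least one purple) = 1 − C(5,3)/C(13,3) = 138/143.
Since 'all 3 purple' ⊆ 'at least one purple', P(all 3 | at least one) = 28/143 / 138/143 = 14/69 ≈ 0.2029.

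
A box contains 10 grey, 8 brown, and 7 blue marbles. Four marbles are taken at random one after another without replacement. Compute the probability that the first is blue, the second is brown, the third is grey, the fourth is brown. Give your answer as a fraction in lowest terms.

49/3795

Multiply the conditional probability of each draw in order, without replacement, so each draw removes one from its color and from the total.
P = (7/25) · (8/24) · (10/23) · (7/22) = 49/3795 ≈ 0.0129.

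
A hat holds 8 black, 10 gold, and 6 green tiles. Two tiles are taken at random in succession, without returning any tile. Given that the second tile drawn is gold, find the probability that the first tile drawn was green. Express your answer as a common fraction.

6/23

P(first=green and the second tile drawn is gold) = (6/24)·(10/23) = 5/46.
P(the second tile drawn is gold) = Σ over first color = 10/69 + 15/92 + 5/46 = 5/12.
By Bayes, P(first=green | the second tile drawn is gold) = 5/46 / 5/12 = 6/23 ≈ 0.2609.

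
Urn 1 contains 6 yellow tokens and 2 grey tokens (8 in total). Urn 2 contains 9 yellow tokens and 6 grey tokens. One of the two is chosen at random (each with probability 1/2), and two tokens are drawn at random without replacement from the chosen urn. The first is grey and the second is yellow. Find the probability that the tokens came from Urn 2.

6/11

P(E | Urn 1) = 3/14; P(E | Urn 2) = 9/35.
P(E) = 1/2·3/14 + 1/2·9/35 = 33/140.
By Bayes' rule, P(Urn 2 | E) = 9/70 / 33/140 = 6/11 ≈ 0.5455.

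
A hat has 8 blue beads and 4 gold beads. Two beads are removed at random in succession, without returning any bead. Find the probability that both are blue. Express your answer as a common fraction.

Unordered draws without replacement: count favorable combinations over C(12,2).
Favorable = C(8,2) · C(4,0) = 28; total = C(12,2) = 66.
P = 28/66 = 14/33 ≈ 0.4242.

14/33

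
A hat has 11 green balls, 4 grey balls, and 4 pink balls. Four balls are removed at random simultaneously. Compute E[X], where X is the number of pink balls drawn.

By linearity of expectation, E[X] = Σ P(draw i is pink); by symmetry each draw (even without replacement) has P(pink) = 4/19.
E[X] = 4 · 4/19 = 16/19 ≈ 0.8421.

16/19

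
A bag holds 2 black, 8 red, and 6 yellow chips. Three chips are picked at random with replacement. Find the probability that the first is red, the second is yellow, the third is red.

Multiply the conditional probability of each draw in order, with replacement (the composition resets each draw).
P = (8/16) · (6/16) · (8/16) = 3/32 ≈ 0.0938.

3/32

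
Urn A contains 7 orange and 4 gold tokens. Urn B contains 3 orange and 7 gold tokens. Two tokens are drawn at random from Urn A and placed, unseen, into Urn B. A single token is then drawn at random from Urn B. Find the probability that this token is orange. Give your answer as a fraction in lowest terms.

47/132

Condition on how many of the transferred tokens are orange (from Urn A: 7 orange of 11; then Urn B has 12 total).
  0 orange: C(7,0)C(4,2)/C(11,2) = 6/55; then P = 3/12
  1 orange: C(7,1)C(4,1)/C(11,2) = 28/55; then P = 4/12
  2 orange: C(7,2)C(4,0)/C(11,2) = 21/55; then P = 5/12
P(orange from Urn B) = 47/132 ≈ 0.3561.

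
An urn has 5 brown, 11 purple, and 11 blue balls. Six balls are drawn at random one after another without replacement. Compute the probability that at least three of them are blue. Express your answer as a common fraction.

163/345

Sum the hypergeometric tail for j = 3,…,6 blue balls.
Favorable = C(11,3)·C(16,3) + C(11,4)·C(16,2) + C(11,5)·C(16,1) + C(11,6)·C(16,0) = 139854; total = C(27,6) = 296010.
P = 139854/296010 = 163/345 ≈ 0.4725.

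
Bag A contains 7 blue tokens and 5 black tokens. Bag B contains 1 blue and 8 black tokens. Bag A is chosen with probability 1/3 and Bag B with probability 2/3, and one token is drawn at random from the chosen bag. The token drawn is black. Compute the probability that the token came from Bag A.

P(black | Bag A) = 5/12; P(black | Bag B) = 8/9.
P(black) = 1/3·5/12 + 2/3·8/9 = 79/108.
By Bayes' rule, P(Bag A | black) = 5/36 / 79/108 = 15/79 ≈ 0.1899.

15/79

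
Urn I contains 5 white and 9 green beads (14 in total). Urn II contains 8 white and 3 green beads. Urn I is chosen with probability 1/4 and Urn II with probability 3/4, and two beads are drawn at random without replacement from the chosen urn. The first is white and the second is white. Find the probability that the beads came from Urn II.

P(E | Urn I) = 10/91; P(E | Urn II) = 28/55.
P(E) = 1/4·10/91 + 3/4·28/55 = 4097/10010.
By Bayes' rule, P(Urn II | E) = 21/55 / 4097/10010 = 3822/4097 ≈ 0.9329.

3822/4097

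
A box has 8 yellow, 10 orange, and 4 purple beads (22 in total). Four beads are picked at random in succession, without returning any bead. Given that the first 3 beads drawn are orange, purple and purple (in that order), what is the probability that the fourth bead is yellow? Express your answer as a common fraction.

After removing 1 orange, 2 purple, the box has 8 yellow out of 19 remaining.
P(fourth is yellow | given) = 8/19 ≈ 0.4211.

8/19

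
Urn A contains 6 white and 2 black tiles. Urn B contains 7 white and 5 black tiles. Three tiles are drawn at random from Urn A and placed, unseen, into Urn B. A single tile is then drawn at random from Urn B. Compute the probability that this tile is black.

23/60

Condition on how many of the transferred tiles are black (from Urn A: 2 black of 8; then Urn B has 15 total).
  0 black: C(2,0)C(6,3)/C(8,3) = 5/14; then P = 5/15
  1 black: C(2,1)C(6,2)/C(8,3) = 15/28; then P = 6/15
  2 black: C(2,2)C(6,1)/C(8,3) = 3/28; then P = 7/15
P(black from Urn B) = 23/60 ≈ 0.3833.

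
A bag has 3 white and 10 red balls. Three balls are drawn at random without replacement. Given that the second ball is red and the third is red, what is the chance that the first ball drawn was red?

P(first=red and the second ball is red and the third is red) = (10/13)·(9/12)·(8/11) = 60/143.
P(E) = Σ over first color = 45/286 + 60/143 = 15/26.
By Bayes, P(first=red | E) = 60/143 / 15/26 = 8/11 ≈ 0.7273.

8/11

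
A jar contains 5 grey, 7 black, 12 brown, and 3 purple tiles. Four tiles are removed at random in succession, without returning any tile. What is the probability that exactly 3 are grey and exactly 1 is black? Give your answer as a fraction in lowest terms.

7/1755

Unordered draws without replacement: count favorable combinations over C(27,4).
Favorable = C(5,3) · C(7,1) · C(12,0) · C(3,0) = 70; total = C(27,4) = 17550.
P = 70/17550 = 7/1755 ≈ 0.0040.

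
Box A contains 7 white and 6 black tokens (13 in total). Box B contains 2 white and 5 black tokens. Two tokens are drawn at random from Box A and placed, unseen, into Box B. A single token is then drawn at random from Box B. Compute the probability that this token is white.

Condition on how many of the transferred tokens are white (from Box A: 7 white of 13; then Box B has 9 total).
  0 white: C(7,0)C(6,2)/C(13,2) = 5/26; then P = 2/9
  1 white: C(7,1)C(6,1)/C(13,2) = 7/13; then P = 3/9
  2 white: C(7,2)C(6,0)/C(13,2) = 7/26; then P = 4/9
P(white from Box B) = 40/117 ≈ 0.3419.

40/117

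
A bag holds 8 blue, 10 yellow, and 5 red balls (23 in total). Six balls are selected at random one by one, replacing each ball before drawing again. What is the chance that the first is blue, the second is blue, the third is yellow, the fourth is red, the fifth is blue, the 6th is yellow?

256000/148035889

Multiply the conditional probability of each draw in order, with replacement (the composition resets each draw).
P = (8/23) · (8/23) · (10/23) · (5/23) · (8/23) · (10/23) = 256000/148035889 ≈ 0.0017.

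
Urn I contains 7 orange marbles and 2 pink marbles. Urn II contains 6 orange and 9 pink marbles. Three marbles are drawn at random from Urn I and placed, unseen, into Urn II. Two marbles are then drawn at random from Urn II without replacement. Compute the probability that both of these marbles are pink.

Condition on how many of the transferred marbles are pink (from Urn I: 2 pink of 9; then Urn II has 18 total).
  0 pink: C(2,0)C(7,3)/C(9,3) = 5/12; then P = C(9,2)/C(18,2) = 4/17
  1 pink: C(2,1)C(7,2)/C(9,3) = 1/2; then P = C(10,2)/C(18,2) = 5/17
  2 pink: C(2,2)C(7,1)/C(9,3) = 1/12; then P = C(11,2)/C(18,2) = 55/153
P(both pink) = 505/1836 ≈ 0.2751.

505/1836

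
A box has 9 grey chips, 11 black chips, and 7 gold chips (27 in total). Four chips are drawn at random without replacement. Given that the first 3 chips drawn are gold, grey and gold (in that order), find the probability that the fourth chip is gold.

After removing 1 grey, 2 gold, the box has 5 gold out of 24 remaining.
P(fourth is gold | given) = 5/24 ≈ 0.2083.

5/24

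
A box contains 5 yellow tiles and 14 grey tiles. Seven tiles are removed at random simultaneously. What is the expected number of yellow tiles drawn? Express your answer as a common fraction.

35/19

By linearity of expectation, E[X] = Σ P(draw i is yellow); by symmetry each draw (even without replacement) has P(yellow) = 5/19.
E[X] = 7 · 5/19 = 35/19 ≈ 1.8421.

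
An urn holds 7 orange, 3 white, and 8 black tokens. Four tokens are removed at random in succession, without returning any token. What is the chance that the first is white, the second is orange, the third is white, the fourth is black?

7/1530

Multiply the conditional probability of each draw in order, without replacement, so each draw removes one from its color and from the total.
P = (3/18) · (7/17) · (2/16) · (8/15) = 7/1530 ≈ 0.0046.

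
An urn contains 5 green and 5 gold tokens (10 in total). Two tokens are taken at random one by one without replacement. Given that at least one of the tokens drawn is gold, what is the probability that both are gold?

P(both gold) = C(5,2)/C(10,2) = 2/9; P(at least one gold) = 1 − C(5,2)/C(10,2) = 7/9.
Since 'both gold' ⊆ 'at least one gold', P(both | at least one) = 2/9 / 7/9 = 2/7 ≈ 0.2857.

2/7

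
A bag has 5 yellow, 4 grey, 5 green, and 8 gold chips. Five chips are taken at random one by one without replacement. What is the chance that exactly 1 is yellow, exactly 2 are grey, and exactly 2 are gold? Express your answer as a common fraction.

Unordered draws without replacement: count favorable combinations over C(22,5).
Favorable = C(5,1) · C(4,2) · C(5,0) · C(8,2) = 840; total = C(22,5) = 26334.
P = 840/26334 = 20/627 ≈ 0.0319.

20/627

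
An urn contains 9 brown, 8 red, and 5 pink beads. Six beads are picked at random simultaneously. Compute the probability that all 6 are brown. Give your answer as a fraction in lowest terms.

4/3553

Unordered draws without replacement: count favorable combinations over C(22,6).
Favorable = C(9,6) · C(8,0) · C(5,0) = 84; total = C(22,6) = 74613.
P = 84/74613 = 4/3553 ≈ 0.0011.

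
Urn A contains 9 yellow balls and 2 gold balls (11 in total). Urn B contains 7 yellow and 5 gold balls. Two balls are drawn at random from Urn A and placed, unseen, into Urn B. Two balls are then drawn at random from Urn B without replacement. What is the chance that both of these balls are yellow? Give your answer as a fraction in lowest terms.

Condition on how many of the transferred balls are yellow (from Urn A: 9 yellow of 11; then Urn B has 14 total).
  0 yellow: C(9,0)C(2,2)/C(11,2) = 1/55; then P = C(7,2)/C(14,2) = 3/13
  1 yellow: C(9,1)C(2,1)/C(11,2) = 18/55; then P = C(8,2)/C(14,2) = 4/13
  2 yellow: C(9,2)C(2,0)/C(11,2) = 36/55; then P = C(9,2)/C(14,2) = 36/91
P(both yellow) = 1821/5005 ≈ 0.3638.

1821/5005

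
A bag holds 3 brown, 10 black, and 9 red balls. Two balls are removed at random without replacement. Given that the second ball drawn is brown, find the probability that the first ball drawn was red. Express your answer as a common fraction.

P(first=red and the second ball drawn is brown) = (9/22)·(3/21) = 9/154.
P(the second ball drawn is brown) = Σ over first color = 1/77 + 5/77 + 9/154 = 3/22.
By Bayes, P(first=red | the second ball drawn is brown) = 9/154 / 3/22 = 3/7 ≈ 0.4286.

3/7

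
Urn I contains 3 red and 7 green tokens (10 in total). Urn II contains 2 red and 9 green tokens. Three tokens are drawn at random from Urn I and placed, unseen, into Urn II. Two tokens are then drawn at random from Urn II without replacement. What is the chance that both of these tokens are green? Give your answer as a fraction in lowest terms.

Condition on how many of the transferred tokens are green (from Urn I: 7 green of 10; then Urn II has 14 total).
  0 green: C(7,0)C(3,3)/C(10,3) = 1/120; then P = C(9,2)/C(14,2) = 36/91
  1 green: C(7,1)C(3,2)/C(10,3) = 7/40; then P = C(10,2)/C(14,2) = 45/91
  2 green: C(7,2)C(3,1)/C(10,3) = 21/40; then P = C(11,2)/C(14,2) = 55/91
  3 green: C(7,3)C(3,0)/C(10,3) = 7/24; then P = C(12,2)/C(14,2) = 66/91
P(both green) = 563/910 ≈ 0.6187.

563/910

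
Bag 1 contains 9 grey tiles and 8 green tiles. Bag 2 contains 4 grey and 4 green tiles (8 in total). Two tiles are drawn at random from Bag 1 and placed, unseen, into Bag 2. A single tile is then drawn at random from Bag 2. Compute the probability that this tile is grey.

Condition on how many of the transferred tiles are grey (from Bag 1: 9 grey of 17; then Bag 2 has 10 total).
  0 grey: C(9,0)C(8,2)/C(17,2) = 7/34; then P = 4/10
  1 grey: C(9,1)C(8,1)/C(17,2) = 9/17; then P = 5/10
  2 grey: C(9,2)C(8,0)/C(17,2) = 9/34; then P = 6/10
P(grey from Bag 2) = 43/85 ≈ 0.5059.

43/85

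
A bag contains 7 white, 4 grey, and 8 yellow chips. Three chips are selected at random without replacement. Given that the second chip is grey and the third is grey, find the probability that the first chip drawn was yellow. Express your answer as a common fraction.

8/17

P(first=yellow and the second chip is grey and the third is grey) = (8/19)·(4/18)·(3/17) = 16/969.
P(E) = Σ over first color = 14/969 + 4/969 + 16/969 = 2/57.
By Bayes, P(first=yellow | E) = 16/969 / 2/57 = 8/17 ≈ 0.4706.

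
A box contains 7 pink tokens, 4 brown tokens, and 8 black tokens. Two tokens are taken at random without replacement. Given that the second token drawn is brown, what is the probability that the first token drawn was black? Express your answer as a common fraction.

4/9

P(first=black and the second token drawn is brown) = (8/19)·(4/18) = 16/171.
P(the second token drawn is brown) = Σ over first color = 14/171 + 2/57 + 16/171 = 4/19.
By Bayes, P(first=black | the second token drawn is brown) = 16/171 / 4/19 = 4/9 ≈ 0.4444.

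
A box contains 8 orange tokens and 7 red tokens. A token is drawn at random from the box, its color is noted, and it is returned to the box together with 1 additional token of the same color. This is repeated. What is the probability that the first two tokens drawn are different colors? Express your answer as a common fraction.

Either orange then red, or red then orange; after the first draw the total is 16.
P = (8/15)·(7/16) + (7/15)·(8/16) = 7/15 ≈ 0.4667.

7/15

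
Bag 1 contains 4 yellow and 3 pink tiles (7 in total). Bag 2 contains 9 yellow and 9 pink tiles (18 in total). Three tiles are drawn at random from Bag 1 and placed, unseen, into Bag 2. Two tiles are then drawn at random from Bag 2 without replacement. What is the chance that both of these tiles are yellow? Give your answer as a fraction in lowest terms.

61/245

Condition on how many of the transferred tiles are yellow (from Bag 1: 4 yellow of 7; then Bag 2 has 21 total).
  0 yellow: C(4,0)C(3,3)/C(7,3) = 1/35; then P = C(9,2)/C(21,2) = 6/35
  1 yellow: C(4,1)C(3,2)/C(7,3) = 12/35; then P = C(10,2)/C(21,2) = 3/14
  2 yellow: C(4,2)C(3,1)/C(7,3) = 18/35; then P = C(11,2)/C(21,2) = 11/42
  3 yellow: C(4,3)C(3,0)/C(7,3) = 4/35; then P = C(12,2)/C(21,2) = 11/35
P(both yellow) = 61/245 ≈ 0.2490.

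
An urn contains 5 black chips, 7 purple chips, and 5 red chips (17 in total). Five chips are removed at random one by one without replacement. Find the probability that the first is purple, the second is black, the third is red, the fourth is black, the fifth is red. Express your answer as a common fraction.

Multiply the conditional probability of each draw in order, without replacement, so each draw removes one from its color and from the total.
P = (7/17) · (5/16) · (5/15) · (4/14) · (4/13) = 5/1326 ≈ 0.0038.

5/1326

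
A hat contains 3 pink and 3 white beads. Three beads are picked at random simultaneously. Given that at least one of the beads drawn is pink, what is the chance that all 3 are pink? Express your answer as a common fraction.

1/19

P(all 3 pink) = C(3,3)/C(6,3) = 1/20; P(at least one pink) = 1 − C(3,3)/C(6,3) = 19/20.
Since 'all 3 pink' ⊆ 'at least one pink', P(all 3 | at least one) = 1/20 / 19/20 = 1/19 ≈ 0.0526.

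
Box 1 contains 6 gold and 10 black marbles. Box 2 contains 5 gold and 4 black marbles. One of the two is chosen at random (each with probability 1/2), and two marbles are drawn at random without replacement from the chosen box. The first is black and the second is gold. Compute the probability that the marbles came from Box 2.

P(E | Box 1) = 1/4; P(E | Box 2) = 5/18.
P(E) = 1/2·1/4 + 1/2·5/18 = 19/72.
By Bayes' rule, P(Box 2 | E) = 5/36 / 19/72 = 10/19 ≈ 0.5263.

10/19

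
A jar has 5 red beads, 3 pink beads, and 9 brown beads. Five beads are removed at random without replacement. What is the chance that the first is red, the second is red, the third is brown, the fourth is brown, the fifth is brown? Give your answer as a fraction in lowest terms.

3/221

Multiply the conditional probability of each draw in order, without replacement, so each draw removes one from its color and from the total.
P = (5/17) · (4/16) · (9/15) · (8/14) · (7/13) = 3/221 ≈ 0.0136.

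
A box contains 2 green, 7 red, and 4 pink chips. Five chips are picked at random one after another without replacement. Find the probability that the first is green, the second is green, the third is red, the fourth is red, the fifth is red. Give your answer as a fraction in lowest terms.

Multiply the conditional probability of each draw in order, without replacement, so each draw removes one from its color and from the total.
P = (2/13) · (1/12) · (7/11) · (6/10) · (5/9) = 7/2574 ≈ 0.0027.

7/2574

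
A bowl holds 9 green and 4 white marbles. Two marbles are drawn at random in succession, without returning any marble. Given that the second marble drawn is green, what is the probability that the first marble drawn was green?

P(first=green and the second marble drawn is green) = (9/13)·(8/12) = 6/13.
P(the second marble drawn is green) = Σ over first color = 6/13 + 3/13 = 9/13.
By Bayes, P(first=green | the second marble drawn is green) = 6/13 / 9/13 = 2/3 ≈ 0.6667.

2/3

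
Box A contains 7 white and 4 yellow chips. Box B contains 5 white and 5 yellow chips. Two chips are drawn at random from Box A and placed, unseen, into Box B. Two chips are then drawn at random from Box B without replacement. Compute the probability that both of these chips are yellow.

126/605

Condition on how many of the transferred chips are yellow (from Box A: 4 yellow of 11; then Box B has 12 total).
  0 yellow: C(4,0)C(7,2)/C(11,2) = 21/55; then P = C(5,2)/C(12,2) = 5/33
  1 yellow: C(4,1)C(7,1)/C(11,2) = 28/55; then P = C(6,2)/C(12,2) = 5/22
  2 yellow: C(4,2)C(7,0)/C(11,2) = 6/55; then P = C(7,2)/C(12,2) = 7/22
P(both yellow) = 126/605 ≈ 0.2083.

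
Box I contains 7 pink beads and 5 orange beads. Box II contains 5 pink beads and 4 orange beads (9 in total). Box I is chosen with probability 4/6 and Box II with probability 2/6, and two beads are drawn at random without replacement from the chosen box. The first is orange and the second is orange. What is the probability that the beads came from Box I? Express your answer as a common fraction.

20/31

P(E | Box I) = 5/33; P(E | Box II) = 1/6.
P(E) = 2/3·5/33 + 1/3·1/6 = 31/198.
By Bayes' rule, P(Box I | E) = 10/99 / 31/198 = 20/31 ≈ 0.6452.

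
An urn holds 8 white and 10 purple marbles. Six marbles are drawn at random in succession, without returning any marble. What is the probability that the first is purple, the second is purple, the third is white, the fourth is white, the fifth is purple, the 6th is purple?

14/663

Multiply the conditional probability of each draw in order, without replacement, so each draw removes one from its color and from the total.
P = (10/18) · (9/17) · (8/16) · (7/15) · (8/14) · (7/13) = 14/663 ≈ 0.0211.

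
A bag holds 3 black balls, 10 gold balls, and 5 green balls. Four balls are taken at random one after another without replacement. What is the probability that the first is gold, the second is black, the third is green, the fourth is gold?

Multiply the conditional probability of each draw in order, without replacement, so each draw removes one from its color and from the total.
P = (10/18) · (3/17) · (5/16) · (9/15) = 5/272 ≈ 0.0184.

5/272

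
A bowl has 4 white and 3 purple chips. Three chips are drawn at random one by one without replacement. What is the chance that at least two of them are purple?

Sum the hypergeometric tail for j = 2,…,3 purple chips.
Favorable = C(3,2)·C(4,1) + C(3,3)·C(4,0) = 13; total = C(7,3) = 35.
P = 13/35 = 13/35 ≈ 0.3714.

13/35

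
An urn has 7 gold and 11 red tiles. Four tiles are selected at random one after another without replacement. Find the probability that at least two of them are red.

44/51

Sum the hypergeometric tail for j = 2,…,4 red tiles.
Favorable = C(11,2)·C(7,2) + C(11,3)·C(7,1) + C(11,4)·C(7,0) = 2640; total = C(18,4) = 3060.
P = 2640/3060 = 44/51 ≈ 0.8627.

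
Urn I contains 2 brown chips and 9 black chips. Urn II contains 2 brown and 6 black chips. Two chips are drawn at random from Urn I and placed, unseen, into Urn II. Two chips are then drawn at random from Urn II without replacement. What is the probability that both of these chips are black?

Condition on how many of the transferred chips are black (from Urn I: 9 black of 11; then Urn II has 10 total).
  0 black: C(9,0)C(2,2)/C(11,2) = 1/55; then P = C(6,2)/C(10,2) = 1/3
  1 black: C(9,1)C(2,1)/C(11,2) = 18/55; then P = C(7,2)/C(10,2) = 7/15
  2 black: C(9,2)C(2,0)/C(11,2) = 36/55; then P = C(8,2)/C(10,2) = 28/45
P(both black) = 467/825 ≈ 0.5661.

467/825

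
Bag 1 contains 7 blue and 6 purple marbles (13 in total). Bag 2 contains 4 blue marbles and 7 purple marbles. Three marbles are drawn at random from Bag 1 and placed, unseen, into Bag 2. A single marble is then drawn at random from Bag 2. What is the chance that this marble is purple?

109/182

Condition on how many of the transferred marbles are purple (from Bag 1: 6 purple of 13; then Bag 2 has 14 total).
  0 purple: C(6,0)C(7,3)/C(13,3) = 35/286; then P = 7/14
  1 purple: C(6,1)C(7,2)/C(13,3) = 63/143; then P = 8/14
  2 purple: C(6,2)C(7,1)/C(13,3) = 105/286; then P = 9/14
  3 purple: C(6,3)C(7,0)/C(13,3) = 10/143; then P = 10/14
P(purple from Bag 2) = 109/182 ≈ 0.5989.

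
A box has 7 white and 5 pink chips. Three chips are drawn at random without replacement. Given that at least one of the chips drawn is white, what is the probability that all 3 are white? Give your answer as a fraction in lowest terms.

1/6

P(all 3 white) = C(7,3)/C(12,3) = 7/44; P(at least one white) = 1 − C(5,3)/C(12,3) = 21/22.
Since 'all 3 white' ⊆ 'at least one white', P(all 3 | at least one) = 7/44 / 21/22 = 1/6 ≈ 0.1667.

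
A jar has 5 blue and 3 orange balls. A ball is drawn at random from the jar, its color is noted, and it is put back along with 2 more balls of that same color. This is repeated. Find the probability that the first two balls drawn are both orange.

After a orange draw the jar holds 5 orange out of 10.
P = (3/8)·(5/10) = 3/16 ≈ 0.1875.

3/16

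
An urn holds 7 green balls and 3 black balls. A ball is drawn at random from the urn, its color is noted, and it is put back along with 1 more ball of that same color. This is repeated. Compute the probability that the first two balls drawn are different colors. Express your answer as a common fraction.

21/55

Either green then black, or black then green; after the first draw the total is 11.
P = (7/10)·(3/11) + (3/10)·(7/11) = 21/55 ≈ 0.3818.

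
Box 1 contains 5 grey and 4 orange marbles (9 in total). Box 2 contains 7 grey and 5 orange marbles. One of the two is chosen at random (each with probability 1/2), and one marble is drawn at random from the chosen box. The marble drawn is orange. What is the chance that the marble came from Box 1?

P(orange | Box 1) = 4/9; P(orange | Box 2) = 5/12.
P(orange) = 1/2·4/9 + 1/2·5/12 = 31/72.
By Bayes' rule, P(Box 1 | orange) = 2/9 / 31/72 = 16/31 ≈ 0.5161.

16/31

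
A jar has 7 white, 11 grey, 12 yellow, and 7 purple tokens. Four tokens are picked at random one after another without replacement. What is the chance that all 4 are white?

1/1887

Unordered draws without replacement: count favorable combinations over C(37,4).
Favorable = C(7,4) · C(11,0) · C(12,0) · C(7,0) = 35; total = C(37,4) = 66045.
P = 35/66045 = 1/1887 ≈ 0.0005.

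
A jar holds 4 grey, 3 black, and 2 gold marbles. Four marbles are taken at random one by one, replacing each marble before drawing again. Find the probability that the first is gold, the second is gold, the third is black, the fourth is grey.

16/2187

Multiply the conditional probability of each draw in order, with replacement (the composition resets each draw).
P = (2/9) · (2/9) · (3/9) · (4/9) = 16/2187 ≈ 0.0073.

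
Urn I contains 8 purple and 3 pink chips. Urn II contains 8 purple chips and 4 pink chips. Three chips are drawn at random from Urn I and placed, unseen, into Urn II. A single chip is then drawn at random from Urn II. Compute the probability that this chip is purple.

Condition on how many of the transferred chips are purple (from Urn I: 8 purple of 11; then Urn II has 15 total).
  0 purple: C(8,0)C(3,3)/C(11,3) = 1/165; then P = 8/15
  1 purple: C(8,1)C(3,2)/C(11,3) = 8/55; then P = 9/15
  2 purple: C(8,2)C(3,1)/C(11,3) = 28/55; then P = 10/15
  3 purple: C(8,3)C(3,0)/C(11,3) = 56/165; then P = 11/15
P(purple from Urn II) = 112/165 ≈ 0.6788.

112/165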